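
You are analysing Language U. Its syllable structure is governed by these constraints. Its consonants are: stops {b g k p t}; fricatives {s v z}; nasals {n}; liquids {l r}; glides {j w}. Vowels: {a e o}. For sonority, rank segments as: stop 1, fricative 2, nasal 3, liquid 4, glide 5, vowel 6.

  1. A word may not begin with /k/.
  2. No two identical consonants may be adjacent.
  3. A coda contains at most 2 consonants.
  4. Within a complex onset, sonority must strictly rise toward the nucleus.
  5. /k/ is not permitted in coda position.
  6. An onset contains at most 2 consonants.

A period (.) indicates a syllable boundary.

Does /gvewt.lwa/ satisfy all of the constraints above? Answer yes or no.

yes

/gvewt.lwa/ — σ1 onset /gv/ (1→2 rises), coda /wt/ (2C) ok; σ2 onset /lw/ (4→5 rises), coda /∅/ ok → licit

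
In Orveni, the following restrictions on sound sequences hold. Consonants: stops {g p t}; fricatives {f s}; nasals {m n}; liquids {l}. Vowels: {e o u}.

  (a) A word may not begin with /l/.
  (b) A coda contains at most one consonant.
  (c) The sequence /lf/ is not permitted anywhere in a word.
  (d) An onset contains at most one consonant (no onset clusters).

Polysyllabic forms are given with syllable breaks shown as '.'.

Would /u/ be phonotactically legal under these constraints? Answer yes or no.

yes

/u/ — σ1 onset /∅/, coda /∅/ ok → phonotactically legal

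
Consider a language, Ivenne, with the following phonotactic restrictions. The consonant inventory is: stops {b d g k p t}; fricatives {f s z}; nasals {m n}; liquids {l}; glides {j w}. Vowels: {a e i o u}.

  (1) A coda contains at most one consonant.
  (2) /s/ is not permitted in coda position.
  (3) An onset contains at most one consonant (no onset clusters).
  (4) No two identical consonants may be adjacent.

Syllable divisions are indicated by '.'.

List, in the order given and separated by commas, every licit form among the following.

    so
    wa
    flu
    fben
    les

so — σ1 onset /s/, coda /∅/ ok → licit
wa — σ1 onset /w/, coda /∅/ ok → licit
flu — violates constraint 3: syllable 1 onset /fl/ has 2 consonants (> 1) → illicit
fben — violates constraint 3: syllable 1 onset /fb/ has 2 consonants (> 1) → illicit
les — violates constraint 2: syllable 1 coda contains /s/ → illicit

so, wa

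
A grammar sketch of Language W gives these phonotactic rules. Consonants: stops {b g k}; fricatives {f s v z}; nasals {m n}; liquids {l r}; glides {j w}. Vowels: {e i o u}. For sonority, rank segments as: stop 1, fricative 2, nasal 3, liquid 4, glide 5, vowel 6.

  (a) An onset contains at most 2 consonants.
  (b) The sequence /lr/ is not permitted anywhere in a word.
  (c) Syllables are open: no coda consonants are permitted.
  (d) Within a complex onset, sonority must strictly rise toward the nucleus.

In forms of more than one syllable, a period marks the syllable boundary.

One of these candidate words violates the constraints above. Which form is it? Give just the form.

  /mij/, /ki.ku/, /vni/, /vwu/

/mij/ — violates constraint (c): syllable 1 coda /j/ has 1 consonant (> 0) → ill-formed
/ki.ku/ — σ1 onset /k/, coda /∅/ ok; σ2 onset /k/, coda /∅/ ok → well-formed
/vni/ — σ1 onset /vn/ (2→3 rises), coda /∅/ ok → well-formed
/vwu/ — σ1 onset /vw/ (2→5 rises), coda /∅/ ok → well-formed

/mij/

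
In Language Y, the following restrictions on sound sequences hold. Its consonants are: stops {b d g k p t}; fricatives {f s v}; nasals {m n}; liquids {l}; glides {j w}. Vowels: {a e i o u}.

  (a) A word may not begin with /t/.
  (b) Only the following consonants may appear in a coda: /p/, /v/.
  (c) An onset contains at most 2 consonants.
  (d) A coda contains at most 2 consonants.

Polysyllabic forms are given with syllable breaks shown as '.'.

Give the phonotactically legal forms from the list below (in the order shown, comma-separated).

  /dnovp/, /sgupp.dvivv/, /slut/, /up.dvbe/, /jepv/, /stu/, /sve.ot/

/dnovp/ — σ1 onset /dn/ (2C), coda /vp/ (2C) ok → phonotactically legal
/sgupp.dvivv/ — σ1 onset /sg/ (2C), coda /pp/ (2C) ok; σ2 onset /dv/ (2C), coda /vv/ (2C) ok → phonotactically legal
/slut/ — violates constraint (b): syllable 1 coda contains /t/, which is not a licensed coda consonant → phonotactically illegal
/up.dvbe/ — violates constraint (c): syllable 2 onset /dvb/ has 3 consonants (> 2) → phonotactically illegal
/jepv/ — σ1 onset /j/, coda /pv/ (2C) ok → phonotactically legal
/stu/ — σ1 onset /st/ (2C), coda /∅/ ok → phonotactically legal
/sve.ot/ — violates constraint (b): syllable 2 coda contains /t/, which is not a licensed coda consonant → phonotactically illegal

/dnovp/, /sgupp.dvivv/, /jepv/, /stu/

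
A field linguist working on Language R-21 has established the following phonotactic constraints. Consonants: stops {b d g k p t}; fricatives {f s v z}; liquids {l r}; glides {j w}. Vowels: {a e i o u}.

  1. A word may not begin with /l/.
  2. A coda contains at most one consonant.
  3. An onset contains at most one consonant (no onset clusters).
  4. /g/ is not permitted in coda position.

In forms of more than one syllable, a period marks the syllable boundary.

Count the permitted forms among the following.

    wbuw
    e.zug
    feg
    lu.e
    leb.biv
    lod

wbuw — violates constraint 3: syllable 1 onset /wb/ has 2 consonants (> 1) → not permitted
e.zug — violates constraint 4: syllable 2 coda contains /g/ → not permitted
feg — violates constraint 4: syllable 1 coda contains /g/ → not permitted
lu.e — violates constraint 1: word begins with /l/ → not permitted
leb.biv — violates constraint 1: word begins with /l/ → not permitted
lod — violates constraint 1: word begins with /l/ → not permitted
No form is permitted → 0.

0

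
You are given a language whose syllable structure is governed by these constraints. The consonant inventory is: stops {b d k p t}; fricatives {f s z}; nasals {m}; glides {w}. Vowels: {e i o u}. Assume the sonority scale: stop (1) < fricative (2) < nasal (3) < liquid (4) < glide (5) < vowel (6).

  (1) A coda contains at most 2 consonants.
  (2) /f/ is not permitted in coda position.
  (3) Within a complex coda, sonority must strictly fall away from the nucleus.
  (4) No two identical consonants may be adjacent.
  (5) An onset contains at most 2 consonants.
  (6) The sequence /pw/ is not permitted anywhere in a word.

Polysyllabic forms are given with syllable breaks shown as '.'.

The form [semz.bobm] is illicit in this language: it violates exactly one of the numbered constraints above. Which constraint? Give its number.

[semz.bobm]: syllable 2 coda /bm/: /b/ (stop, 1) → /m/ (nasal, 3) does not fall.
This is a violation of constraint 3: "Within a complex coda, sonority must strictly fall away from the nucleus."
The remaining constraints (1, 2, 4, 5, 6) are satisfied.

3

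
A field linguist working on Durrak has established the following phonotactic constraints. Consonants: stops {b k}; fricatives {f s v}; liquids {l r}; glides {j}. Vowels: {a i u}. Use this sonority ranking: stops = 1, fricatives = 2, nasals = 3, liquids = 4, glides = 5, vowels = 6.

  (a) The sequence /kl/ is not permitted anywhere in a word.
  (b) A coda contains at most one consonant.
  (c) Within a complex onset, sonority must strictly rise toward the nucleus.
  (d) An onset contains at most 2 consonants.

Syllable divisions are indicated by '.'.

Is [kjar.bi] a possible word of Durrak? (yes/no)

[kjar.bi] — σ1 onset /kj/ (1→5 rises), coda /r/ ok; σ2 onset /b/, coda /∅/ ok → phonotactically legal

yes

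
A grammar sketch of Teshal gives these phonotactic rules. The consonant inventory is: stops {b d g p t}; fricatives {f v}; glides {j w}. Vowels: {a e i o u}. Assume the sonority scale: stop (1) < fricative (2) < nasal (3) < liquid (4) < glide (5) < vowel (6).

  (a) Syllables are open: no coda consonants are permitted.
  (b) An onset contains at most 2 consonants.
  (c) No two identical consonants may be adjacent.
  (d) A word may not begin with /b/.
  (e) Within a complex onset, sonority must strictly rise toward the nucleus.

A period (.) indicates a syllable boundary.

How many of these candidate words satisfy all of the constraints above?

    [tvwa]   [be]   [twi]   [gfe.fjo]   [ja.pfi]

3

[tvwa] — violates constraint (b): syllable 1 onset /tvw/ has 3 consonants (> 2) → phonotactically illegal
[be] — violates constraint (d): word begins with /b/ → phonotactically illegal
[twi] — σ1 onset /tw/ (1→5 rises), coda /∅/ ok → phonotactically legal
[gfe.fjo] — σ1 onset /gf/ (1→2 rises), coda /∅/ ok; σ2 onset /fj/ (2→5 rises), coda /∅/ ok → phonotactically legal
[ja.pfi] — σ1 onset /j/, coda /∅/ ok; σ2 onset /pf/ (1→2 rises), coda /∅/ ok → phonotactically legal
Phonotactically legal: [twi], [gfe.fjo], [ja.pfi] → 3.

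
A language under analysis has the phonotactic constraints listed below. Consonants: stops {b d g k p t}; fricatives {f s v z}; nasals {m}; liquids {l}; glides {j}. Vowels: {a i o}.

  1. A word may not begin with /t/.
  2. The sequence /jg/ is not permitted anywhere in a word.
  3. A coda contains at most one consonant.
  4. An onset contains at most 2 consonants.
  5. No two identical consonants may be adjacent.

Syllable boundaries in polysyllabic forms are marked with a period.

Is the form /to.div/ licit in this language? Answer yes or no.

no

/to.div/ — violates constraint 1: word begins with /t/ → illicit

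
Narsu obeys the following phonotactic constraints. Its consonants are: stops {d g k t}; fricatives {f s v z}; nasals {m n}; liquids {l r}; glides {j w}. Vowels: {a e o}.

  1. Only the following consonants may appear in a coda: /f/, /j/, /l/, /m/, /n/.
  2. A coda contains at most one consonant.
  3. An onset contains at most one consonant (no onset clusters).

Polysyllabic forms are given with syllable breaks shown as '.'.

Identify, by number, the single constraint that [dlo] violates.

[dlo]: syllable 1 onset /dl/ has 2 consonants (> 1).
This is a violation of constraint 3: "An onset contains at most one consonant (no onset clusters)."
The remaining constraints (1, 2) are satisfied.

3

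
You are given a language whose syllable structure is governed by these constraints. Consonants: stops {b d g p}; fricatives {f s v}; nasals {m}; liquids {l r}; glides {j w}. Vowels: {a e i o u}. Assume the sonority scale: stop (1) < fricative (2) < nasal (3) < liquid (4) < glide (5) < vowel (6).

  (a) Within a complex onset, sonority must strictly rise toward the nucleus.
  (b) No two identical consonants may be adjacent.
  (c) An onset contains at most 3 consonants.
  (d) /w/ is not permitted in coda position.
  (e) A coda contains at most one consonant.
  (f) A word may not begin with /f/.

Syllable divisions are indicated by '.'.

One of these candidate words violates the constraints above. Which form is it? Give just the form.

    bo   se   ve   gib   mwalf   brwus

bo — σ1 onset /b/, coda /∅/ ok → licit
se — σ1 onset /s/, coda /∅/ ok → licit
ve — σ1 onset /v/, coda /∅/ ok → licit
gib — σ1 onset /g/, coda /b/ ok → licit
mwalf — violates constraint (e): syllable 1 coda /lf/ has 2 consonants (> 1) → illicit
brwus — σ1 onset /brw/ (1→4→5 rises), coda /s/ ok → licit

mwalf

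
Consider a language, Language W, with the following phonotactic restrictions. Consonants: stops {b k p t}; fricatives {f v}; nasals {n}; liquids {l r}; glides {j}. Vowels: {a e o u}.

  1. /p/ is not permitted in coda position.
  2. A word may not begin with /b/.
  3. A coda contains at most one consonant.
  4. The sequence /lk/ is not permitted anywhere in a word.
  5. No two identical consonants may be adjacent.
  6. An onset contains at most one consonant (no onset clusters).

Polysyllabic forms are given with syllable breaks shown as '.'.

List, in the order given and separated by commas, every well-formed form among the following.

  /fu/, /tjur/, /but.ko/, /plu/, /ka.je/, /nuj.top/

/fu/ — σ1 onset /f/, coda /∅/ ok → well-formed
/tjur/ — violates constraint 6: syllable 1 onset /tj/ has 2 consonants (> 1) → ill-formed
/but.ko/ — violates constraint 2: word begins with /b/ → ill-formed
/plu/ — violates constraint 6: syllable 1 onset /pl/ has 2 consonants (> 1) → ill-formed
/ka.je/ — σ1 onset /k/, coda /∅/ ok; σ2 onset /j/, coda /∅/ ok → well-formed
/nuj.top/ — violates constraint 1: syllable 2 coda contains /p/ → ill-formed

/fu/, /ka.je/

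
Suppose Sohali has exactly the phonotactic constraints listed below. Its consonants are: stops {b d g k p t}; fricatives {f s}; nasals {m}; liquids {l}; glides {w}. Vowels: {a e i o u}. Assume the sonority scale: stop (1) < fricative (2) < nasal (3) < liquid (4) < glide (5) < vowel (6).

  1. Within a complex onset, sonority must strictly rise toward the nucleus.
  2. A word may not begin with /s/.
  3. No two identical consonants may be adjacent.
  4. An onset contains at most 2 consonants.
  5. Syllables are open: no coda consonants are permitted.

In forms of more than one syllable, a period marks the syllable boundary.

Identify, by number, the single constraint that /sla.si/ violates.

/sla.si/: word begins with /s/.
This is a violation of constraint 2: "A word may not begin with /s/."
The remaining constraints (1, 3, 4, 5) are satisfied.

2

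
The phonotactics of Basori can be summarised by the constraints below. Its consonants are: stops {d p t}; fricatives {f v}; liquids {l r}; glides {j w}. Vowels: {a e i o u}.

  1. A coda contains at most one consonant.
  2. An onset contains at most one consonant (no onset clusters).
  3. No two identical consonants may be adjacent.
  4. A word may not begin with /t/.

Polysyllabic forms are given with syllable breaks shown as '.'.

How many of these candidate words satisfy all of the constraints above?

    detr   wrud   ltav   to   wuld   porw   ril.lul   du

detr — violates constraint 1: syllable 1 coda /tr/ has 2 consonants (> 1) → ill-formed
wrud — violates constraint 2: syllable 1 onset /wr/ has 2 consonants (> 1) → ill-formed
ltav — violates constraint 2: syllable 1 onset /lt/ has 2 consonants (> 1) → ill-formed
to — violates constraint 4: word begins with /t/ → ill-formed
wuld — violates constraint 1: syllable 1 coda /ld/ has 2 consonants (> 1) → ill-formed
porw — violates constraint 1: syllable 1 coda /rw/ has 2 consonants (> 1) → ill-formed
ril.lul — violates constraint 3: adjacent identical consonants /ll/ → ill-formed
du — σ1 onset /d/, coda /∅/ ok → well-formed
Well-formed: du → 1.

1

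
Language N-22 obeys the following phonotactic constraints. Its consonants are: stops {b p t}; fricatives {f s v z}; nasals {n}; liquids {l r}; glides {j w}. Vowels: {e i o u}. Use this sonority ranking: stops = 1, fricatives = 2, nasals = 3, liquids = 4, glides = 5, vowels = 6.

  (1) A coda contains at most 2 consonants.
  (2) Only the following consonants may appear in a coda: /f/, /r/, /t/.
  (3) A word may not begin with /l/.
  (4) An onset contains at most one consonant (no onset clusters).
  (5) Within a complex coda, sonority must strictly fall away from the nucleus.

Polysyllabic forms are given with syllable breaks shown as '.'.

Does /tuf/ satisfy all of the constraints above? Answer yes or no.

/tuf/ — σ1 onset /t/, coda /f/ ok → permitted

yes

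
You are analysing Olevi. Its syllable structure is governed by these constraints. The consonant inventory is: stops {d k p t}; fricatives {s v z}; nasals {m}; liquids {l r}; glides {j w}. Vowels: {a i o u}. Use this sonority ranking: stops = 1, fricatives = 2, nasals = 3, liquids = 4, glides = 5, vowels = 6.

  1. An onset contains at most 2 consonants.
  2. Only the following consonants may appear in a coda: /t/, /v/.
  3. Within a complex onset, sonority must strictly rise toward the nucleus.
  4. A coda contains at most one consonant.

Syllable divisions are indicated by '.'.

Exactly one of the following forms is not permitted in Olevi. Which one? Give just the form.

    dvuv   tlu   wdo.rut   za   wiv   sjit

dvuv — σ1 onset /dv/ (1→2 rises), coda /v/ ok → permitted
tlu — σ1 onset /tl/ (1→4 rises), coda /∅/ ok → permitted
wdo.rut — violates constraint 3: syllable 1 onset /wd/: /w/ (glide, 5) → /d/ (stop, 1) does not rise → not permitted
za — σ1 onset /z/, coda /∅/ ok → permitted
wiv — σ1 onset /w/, coda /v/ ok → permitted
sjit — σ1 onset /sj/ (2→5 rises), coda /t/ ok → permitted

wdo.rut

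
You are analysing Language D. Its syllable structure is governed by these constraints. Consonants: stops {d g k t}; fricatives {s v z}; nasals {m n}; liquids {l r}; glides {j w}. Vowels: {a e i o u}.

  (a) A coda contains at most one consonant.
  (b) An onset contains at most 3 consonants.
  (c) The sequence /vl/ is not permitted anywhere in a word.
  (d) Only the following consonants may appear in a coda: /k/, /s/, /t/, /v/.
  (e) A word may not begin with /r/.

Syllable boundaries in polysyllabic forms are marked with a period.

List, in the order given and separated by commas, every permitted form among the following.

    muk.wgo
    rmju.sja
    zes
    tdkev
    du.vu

muk.wgo, zes, tdkev, du.vu

muk.wgo — σ1 onset /m/, coda /k/ ok; σ2 onset /wg/ (2C), coda /∅/ ok → permitted
rmju.sja — violates constraint (e): word begins with /r/ → not permitted
zes — σ1 onset /z/, coda /s/ ok → permitted
tdkev — σ1 onset /tdk/ (3C), coda /v/ ok → permitted
du.vu — σ1 onset /d/, coda /∅/ ok; σ2 onset /v/, coda /∅/ ok → permitted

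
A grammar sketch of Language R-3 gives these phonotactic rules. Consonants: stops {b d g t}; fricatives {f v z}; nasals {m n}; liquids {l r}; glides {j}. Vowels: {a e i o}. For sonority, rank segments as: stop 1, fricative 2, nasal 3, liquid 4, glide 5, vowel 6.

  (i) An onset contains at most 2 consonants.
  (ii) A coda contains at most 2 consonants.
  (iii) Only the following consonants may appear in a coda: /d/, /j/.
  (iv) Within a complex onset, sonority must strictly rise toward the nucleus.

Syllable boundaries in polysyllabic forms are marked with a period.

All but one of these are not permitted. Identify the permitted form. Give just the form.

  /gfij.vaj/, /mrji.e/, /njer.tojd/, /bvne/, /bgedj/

/gfij.vaj/

/gfij.vaj/ — σ1 onset /gf/ (1→2 rises), coda /j/ ok; σ2 onset /v/, coda /j/ ok → permitted
/mrji.e/ — violates constraint (i): syllable 1 onset /mrj/ has 3 consonants (> 2) → not permitted
/njer.tojd/ — violates constraint (iii): syllable 1 coda contains /r/, which is not a licensed coda consonant → not permitted
/bvne/ — violates constraint (i): syllable 1 onset /bvn/ has 3 consonants (> 2) → not permitted
/bgedj/ — violates constraint (iv): syllable 1 onset /bg/: /b/ (stop, 1) → /g/ (stop, 1) does not rise → not permitted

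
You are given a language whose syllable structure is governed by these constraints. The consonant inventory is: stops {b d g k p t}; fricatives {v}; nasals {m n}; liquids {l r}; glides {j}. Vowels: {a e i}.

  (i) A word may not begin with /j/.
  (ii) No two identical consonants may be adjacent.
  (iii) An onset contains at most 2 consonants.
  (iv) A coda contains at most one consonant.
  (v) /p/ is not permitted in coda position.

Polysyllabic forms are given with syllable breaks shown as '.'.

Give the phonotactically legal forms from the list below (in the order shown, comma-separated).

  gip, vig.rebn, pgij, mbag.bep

gip — violates constraint (v): syllable 1 coda contains /p/ → phonotactically illegal
vig.rebn — violates constraint (iv): syllable 2 coda /bn/ has 2 consonants (> 1) → phonotactically illegal
pgij — σ1 onset /pg/ (2C), coda /j/ ok → phonotactically legal
mbag.bep — violates constraint (v): syllable 2 coda contains /p/ → phonotactically illegal

pgij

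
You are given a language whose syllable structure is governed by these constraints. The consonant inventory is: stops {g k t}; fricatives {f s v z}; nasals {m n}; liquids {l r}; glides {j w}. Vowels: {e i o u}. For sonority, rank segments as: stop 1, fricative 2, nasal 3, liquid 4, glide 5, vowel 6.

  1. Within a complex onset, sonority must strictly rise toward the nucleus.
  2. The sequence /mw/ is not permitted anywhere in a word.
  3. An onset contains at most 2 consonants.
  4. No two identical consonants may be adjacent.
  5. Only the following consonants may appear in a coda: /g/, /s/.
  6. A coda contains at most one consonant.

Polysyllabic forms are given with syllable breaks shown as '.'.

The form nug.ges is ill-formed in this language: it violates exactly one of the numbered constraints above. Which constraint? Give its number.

4

nug.ges: adjacent identical consonants /gg/.
This is a violation of constraint 4: "No two identical consonants may be adjacent."
The remaining constraints (1, 2, 3, 5, 6) are satisfied.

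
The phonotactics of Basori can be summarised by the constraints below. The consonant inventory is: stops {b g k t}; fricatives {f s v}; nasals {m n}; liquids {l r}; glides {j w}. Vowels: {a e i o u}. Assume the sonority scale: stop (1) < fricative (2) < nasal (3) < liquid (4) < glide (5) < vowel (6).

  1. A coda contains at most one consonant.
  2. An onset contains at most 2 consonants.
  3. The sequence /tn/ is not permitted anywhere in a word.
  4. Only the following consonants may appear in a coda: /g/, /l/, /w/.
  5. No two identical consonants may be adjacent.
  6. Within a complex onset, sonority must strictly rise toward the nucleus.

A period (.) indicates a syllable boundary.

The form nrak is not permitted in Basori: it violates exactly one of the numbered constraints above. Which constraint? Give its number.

4

nrak: syllable 1 coda contains /k/, which is not a licensed coda consonant.
This is a violation of constraint 4: "Only the following consonants may appear in a coda: /g/, /l/, /w/."
The remaining constraints (1, 2, 3, 5, 6) are satisfied.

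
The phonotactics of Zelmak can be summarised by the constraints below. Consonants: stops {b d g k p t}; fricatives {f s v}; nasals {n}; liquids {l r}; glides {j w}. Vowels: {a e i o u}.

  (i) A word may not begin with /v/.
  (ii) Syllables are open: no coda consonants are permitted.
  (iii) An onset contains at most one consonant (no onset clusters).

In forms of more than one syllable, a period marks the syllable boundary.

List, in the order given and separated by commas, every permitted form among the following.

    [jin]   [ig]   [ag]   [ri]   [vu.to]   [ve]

[ri]

[jin] — violates constraint (ii): syllable 1 coda /n/ has 1 consonant (> 0) → not permitted
[ig] — violates constraint (ii): syllable 1 coda /g/ has 1 consonant (> 0) → not permitted
[ag] — violates constraint (ii): syllable 1 coda /g/ has 1 consonant (> 0) → not permitted
[ri] — σ1 onset /r/, coda /∅/ ok → permitted
[vu.to] — violates constraint (i): word begins with /v/ → not permitted
[ve] — violates constraint (i): word begins with /v/ → not permitted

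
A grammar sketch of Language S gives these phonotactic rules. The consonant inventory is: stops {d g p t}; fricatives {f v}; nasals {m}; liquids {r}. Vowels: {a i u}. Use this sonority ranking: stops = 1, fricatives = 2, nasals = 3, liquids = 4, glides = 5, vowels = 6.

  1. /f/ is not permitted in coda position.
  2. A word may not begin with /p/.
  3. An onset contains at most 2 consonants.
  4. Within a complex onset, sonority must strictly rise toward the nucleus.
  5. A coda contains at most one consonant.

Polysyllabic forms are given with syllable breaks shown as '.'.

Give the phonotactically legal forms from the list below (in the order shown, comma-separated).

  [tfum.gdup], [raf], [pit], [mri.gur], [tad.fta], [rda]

[tfum.gdup] — violates constraint 4: syllable 2 onset /gd/: /g/ (stop, 1) → /d/ (stop, 1) does not rise → phonotactically illegal
[raf] — violates constraint 1: syllable 1 coda contains /f/ → phonotactically illegal
[pit] — violates constraint 2: word begins with /p/ → phonotactically illegal
[mri.gur] — σ1 onset /mr/ (3→4 rises), coda /∅/ ok; σ2 onset /g/, coda /r/ ok → phonotactically legal
[tad.fta] — violates constraint 4: syllable 2 onset /ft/: /f/ (fricative, 2) → /t/ (stop, 1) does not rise → phonotactically illegal
[rda] — violates constraint 4: syllable 1 onset /rd/: /r/ (liquid, 4) → /d/ (stop, 1) does not rise → phonotactically illegal

[mri.gur]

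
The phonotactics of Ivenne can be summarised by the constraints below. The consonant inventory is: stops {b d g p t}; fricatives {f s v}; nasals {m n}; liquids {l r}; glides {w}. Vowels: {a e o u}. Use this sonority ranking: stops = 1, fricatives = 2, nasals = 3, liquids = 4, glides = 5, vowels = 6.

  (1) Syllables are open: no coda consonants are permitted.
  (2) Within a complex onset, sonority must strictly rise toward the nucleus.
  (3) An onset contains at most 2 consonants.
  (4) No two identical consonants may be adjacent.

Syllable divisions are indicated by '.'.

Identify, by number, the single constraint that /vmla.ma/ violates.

/vmla.ma/: syllable 1 onset /vml/ has 3 consonants (> 2).
This is a violation of constraint 3: "An onset contains at most 2 consonants."
The remaining constraints (1, 2, 4) are satisfied.

3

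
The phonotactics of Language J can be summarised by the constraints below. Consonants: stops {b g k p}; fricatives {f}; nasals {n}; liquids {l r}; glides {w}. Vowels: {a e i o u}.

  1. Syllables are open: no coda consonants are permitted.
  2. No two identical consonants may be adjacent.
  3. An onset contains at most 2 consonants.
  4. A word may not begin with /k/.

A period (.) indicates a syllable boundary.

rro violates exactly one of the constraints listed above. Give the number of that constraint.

rro: adjacent identical consonants /rr/.
This is a violation of constraint 2: "No two identical consonants may be adjacent."
The remaining constraints (1, 3, 4) are satisfied.

2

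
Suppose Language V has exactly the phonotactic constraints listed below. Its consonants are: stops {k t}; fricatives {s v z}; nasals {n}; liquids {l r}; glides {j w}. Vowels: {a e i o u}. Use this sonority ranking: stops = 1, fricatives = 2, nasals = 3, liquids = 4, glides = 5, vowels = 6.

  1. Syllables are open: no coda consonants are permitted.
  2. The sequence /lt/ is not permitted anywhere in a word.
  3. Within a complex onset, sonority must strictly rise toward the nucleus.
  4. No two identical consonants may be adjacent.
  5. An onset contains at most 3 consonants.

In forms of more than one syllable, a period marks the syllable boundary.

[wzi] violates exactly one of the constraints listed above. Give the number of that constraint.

[wzi]: syllable 1 onset /wz/: /w/ (glide, 5) → /z/ (fricative, 2) does not rise.
This is a violation of constraint 3: "Within a complex onset, sonority must strictly rise toward the nucleus."
The remaining constraints (1, 2, 4, 5) are satisfied.

3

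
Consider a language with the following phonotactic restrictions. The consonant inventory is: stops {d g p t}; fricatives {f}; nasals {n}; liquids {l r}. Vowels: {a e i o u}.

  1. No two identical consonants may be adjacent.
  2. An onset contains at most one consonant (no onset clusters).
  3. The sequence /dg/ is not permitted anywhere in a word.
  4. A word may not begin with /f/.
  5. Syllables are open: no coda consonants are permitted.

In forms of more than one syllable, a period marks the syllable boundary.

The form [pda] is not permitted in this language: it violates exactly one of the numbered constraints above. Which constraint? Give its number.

[pda]: syllable 1 onset /pd/ has 2 consonants (> 1).
This is a violation of constraint 2: "An onset contains at most one consonant (no onset clusters)."
The remaining constraints (1, 3, 4, 5) are satisfied.

2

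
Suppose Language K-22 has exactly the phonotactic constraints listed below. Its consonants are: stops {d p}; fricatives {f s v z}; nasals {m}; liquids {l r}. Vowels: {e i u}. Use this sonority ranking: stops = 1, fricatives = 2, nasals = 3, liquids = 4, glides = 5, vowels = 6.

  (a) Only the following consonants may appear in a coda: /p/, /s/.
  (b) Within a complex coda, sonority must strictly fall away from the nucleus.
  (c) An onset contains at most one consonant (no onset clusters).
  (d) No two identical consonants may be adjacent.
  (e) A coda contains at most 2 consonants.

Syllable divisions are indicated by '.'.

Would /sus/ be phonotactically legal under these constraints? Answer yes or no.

yes

/sus/ — σ1 onset /s/, coda /s/ ok → phonotactically legal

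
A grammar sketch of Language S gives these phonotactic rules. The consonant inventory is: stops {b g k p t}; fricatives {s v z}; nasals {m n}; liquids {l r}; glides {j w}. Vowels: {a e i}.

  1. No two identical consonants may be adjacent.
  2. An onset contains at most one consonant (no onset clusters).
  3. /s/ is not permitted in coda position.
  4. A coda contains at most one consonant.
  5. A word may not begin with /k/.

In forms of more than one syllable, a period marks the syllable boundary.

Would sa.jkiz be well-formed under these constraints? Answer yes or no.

no

sa.jkiz — violates constraint 2: syllable 2 onset /jk/ has 2 consonants (> 1) → ill-formed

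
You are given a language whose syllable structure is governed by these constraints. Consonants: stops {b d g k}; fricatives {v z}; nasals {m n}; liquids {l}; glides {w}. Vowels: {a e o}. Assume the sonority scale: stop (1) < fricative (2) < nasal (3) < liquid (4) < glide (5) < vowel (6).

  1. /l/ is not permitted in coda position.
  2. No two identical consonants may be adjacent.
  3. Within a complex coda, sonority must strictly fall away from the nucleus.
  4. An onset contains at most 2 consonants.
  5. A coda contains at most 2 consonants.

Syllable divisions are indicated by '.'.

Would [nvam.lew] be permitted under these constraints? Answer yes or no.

[nvam.lew] — σ1 onset /nv/ (2C), coda /m/ ok; σ2 onset /l/, coda /w/ ok → permitted

yes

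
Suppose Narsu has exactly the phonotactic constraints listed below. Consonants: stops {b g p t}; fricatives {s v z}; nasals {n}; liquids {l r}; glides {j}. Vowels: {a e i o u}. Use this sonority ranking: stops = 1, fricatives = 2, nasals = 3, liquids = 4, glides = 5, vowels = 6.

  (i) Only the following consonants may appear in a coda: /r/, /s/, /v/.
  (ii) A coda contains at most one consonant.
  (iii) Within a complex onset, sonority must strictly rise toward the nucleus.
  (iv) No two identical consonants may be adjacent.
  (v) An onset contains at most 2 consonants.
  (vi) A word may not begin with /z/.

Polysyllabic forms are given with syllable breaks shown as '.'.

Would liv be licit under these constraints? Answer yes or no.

yes

liv — σ1 onset /l/, coda /v/ ok → licit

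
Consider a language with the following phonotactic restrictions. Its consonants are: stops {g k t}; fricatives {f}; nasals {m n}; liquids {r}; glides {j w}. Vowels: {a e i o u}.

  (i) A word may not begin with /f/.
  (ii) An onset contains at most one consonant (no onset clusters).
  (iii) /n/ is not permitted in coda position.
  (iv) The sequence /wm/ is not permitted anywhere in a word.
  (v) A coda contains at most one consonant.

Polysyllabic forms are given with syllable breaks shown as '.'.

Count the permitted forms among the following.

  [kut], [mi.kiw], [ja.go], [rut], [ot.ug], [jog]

[kut] — σ1 onset /k/, coda /t/ ok → permitted
[mi.kiw] — σ1 onset /m/, coda /∅/ ok; σ2 onset /k/, coda /w/ ok → permitted
[ja.go] — σ1 onset /j/, coda /∅/ ok; σ2 onset /g/, coda /∅/ ok → permitted
[rut] — σ1 onset /r/, coda /t/ ok → permitted
[ot.ug] — σ1 onset /∅/, coda /t/ ok; σ2 onset /∅/, coda /g/ ok → permitted
[jog] — σ1 onset /j/, coda /g/ ok → permitted
Permitted: [kut], [mi.kiw], [ja.go], [rut], [ot.ug], [jog] → 6.

6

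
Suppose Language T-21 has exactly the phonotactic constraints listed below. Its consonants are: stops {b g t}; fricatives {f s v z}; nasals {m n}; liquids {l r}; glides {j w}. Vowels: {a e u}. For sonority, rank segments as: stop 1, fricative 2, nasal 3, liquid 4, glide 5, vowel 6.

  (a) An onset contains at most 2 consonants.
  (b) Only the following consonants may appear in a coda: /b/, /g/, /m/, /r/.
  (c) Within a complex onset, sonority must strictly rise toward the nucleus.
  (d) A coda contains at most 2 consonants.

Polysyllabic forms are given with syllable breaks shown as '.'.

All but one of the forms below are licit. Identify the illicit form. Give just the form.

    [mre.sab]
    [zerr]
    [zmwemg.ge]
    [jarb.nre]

[zmwemg.ge]

[mre.sab] — σ1 onset /mr/ (3→4 rises), coda /∅/ ok; σ2 onset /s/, coda /b/ ok → licit
[zerr] — σ1 onset /z/, coda /rr/ (2C) ok → licit
[zmwemg.ge] — violates constraint (a): syllable 1 onset /zmw/ has 3 consonants (> 2) → illicit
[jarb.nre] — σ1 onset /j/, coda /rb/ (2C) ok; σ2 onset /nr/ (3→4 rises), coda /∅/ ok → licit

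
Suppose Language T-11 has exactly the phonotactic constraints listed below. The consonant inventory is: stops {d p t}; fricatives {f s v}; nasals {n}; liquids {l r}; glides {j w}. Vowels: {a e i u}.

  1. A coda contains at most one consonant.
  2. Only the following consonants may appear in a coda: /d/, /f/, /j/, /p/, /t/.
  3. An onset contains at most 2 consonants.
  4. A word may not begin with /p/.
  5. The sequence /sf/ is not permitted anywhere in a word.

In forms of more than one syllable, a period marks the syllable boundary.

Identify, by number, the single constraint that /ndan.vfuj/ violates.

/ndan.vfuj/: syllable 1 coda contains /n/, which is not a licensed coda consonant.
This is a violation of constraint 2: "Only the following consonants may appear in a coda: /d/, /f/, /j/, /p/, /t/."
The remaining constraints (1, 3, 4, 5) are satisfied.

2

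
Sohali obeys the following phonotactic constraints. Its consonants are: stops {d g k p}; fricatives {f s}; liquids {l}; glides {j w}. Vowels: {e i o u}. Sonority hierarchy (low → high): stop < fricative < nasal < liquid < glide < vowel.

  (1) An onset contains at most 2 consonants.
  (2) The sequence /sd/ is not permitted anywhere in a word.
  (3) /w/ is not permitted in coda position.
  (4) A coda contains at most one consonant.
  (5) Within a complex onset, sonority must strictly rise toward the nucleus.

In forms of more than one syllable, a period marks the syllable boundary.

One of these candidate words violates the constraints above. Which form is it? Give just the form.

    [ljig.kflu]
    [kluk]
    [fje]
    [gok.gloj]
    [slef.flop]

[ljig.kflu] — violates constraint 1: syllable 2 onset /kfl/ has 3 consonants (> 2) → not permitted
[kluk] — σ1 onset /kl/ (1→4 rises), coda /k/ ok → permitted
[fje] — σ1 onset /fj/ (2→5 rises), coda /∅/ ok → permitted
[gok.gloj] — σ1 onset /g/, coda /k/ ok; σ2 onset /gl/ (1→4 rises), coda /j/ ok → permitted
[slef.flop] — σ1 onset /sl/ (2→4 rises), coda /f/ ok; σ2 onset /fl/ (2→4 rises), coda /p/ ok → permitted

[ljig.kflu]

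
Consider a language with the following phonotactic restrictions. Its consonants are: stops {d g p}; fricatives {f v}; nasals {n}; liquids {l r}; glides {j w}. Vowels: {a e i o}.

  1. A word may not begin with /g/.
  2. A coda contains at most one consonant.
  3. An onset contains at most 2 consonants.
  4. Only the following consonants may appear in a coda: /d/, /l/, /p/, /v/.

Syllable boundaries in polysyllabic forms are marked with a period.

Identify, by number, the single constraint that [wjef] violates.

[wjef]: syllable 1 coda contains /f/, which is not a licensed coda consonant.
This is a violation of constraint 4: "Only the following consonants may appear in a coda: /d/, /l/, /p/, /v/."
The remaining constraints (1, 2, 3) are satisfied.

4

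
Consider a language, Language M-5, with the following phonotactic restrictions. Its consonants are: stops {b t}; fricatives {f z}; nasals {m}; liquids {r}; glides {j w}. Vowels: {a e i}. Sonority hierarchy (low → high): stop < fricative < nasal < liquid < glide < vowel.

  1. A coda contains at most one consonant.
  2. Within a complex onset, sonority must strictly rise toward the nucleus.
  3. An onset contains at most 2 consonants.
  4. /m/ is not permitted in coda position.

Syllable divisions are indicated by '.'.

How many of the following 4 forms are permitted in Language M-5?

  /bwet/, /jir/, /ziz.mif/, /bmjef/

3

/bwet/ — σ1 onset /bw/ (1→5 rises), coda /t/ ok → permitted
/jir/ — σ1 onset /j/, coda /r/ ok → permitted
/ziz.mif/ — σ1 onset /z/, coda /z/ ok; σ2 onset /m/, coda /f/ ok → permitted
/bmjef/ — violates constraint 3: syllable 1 onset /bmj/ has 3 consonants (> 2) → not permitted
Permitted: /bwet/, /jir/, /ziz.mif/ → 3.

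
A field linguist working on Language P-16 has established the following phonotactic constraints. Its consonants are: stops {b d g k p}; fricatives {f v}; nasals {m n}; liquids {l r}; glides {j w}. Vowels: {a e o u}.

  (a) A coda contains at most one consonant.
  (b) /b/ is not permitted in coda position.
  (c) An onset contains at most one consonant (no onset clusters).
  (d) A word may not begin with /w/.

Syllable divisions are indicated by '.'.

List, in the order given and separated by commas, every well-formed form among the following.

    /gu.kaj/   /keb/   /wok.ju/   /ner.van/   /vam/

/gu.kaj/, /ner.van/, /vam/

/gu.kaj/ — σ1 onset /g/, coda /∅/ ok; σ2 onset /k/, coda /j/ ok → well-formed
/keb/ — violates constraint (b): syllable 1 coda contains /b/ → ill-formed
/wok.ju/ — violates constraint (d): word begins with /w/ → ill-formed
/ner.van/ — σ1 onset /n/, coda /r/ ok; σ2 onset /v/, coda /n/ ok → well-formed
/vam/ — σ1 onset /v/, coda /m/ ok → well-formed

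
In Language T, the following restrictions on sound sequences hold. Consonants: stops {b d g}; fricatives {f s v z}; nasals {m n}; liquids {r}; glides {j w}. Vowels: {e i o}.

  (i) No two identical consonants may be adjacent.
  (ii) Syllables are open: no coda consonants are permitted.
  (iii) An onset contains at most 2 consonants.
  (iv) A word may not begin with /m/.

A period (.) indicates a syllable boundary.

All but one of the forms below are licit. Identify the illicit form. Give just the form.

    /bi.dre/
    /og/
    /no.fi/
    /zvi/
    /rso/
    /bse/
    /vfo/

/og/

/bi.dre/ — σ1 onset /b/, coda /∅/ ok; σ2 onset /dr/ (2C), coda /∅/ ok → licit
/og/ — violates constraint (ii): syllable 1 coda /g/ has 1 consonant (> 0) → illicit
/no.fi/ — σ1 onset /n/, coda /∅/ ok; σ2 onset /f/, coda /∅/ ok → licit
/zvi/ — σ1 onset /zv/ (2C), coda /∅/ ok → licit
/rso/ — σ1 onset /rs/ (2C), coda /∅/ ok → licit
/bse/ — σ1 onset /bs/ (2C), coda /∅/ ok → licit
/vfo/ — σ1 onset /vf/ (2C), coda /∅/ ok → licit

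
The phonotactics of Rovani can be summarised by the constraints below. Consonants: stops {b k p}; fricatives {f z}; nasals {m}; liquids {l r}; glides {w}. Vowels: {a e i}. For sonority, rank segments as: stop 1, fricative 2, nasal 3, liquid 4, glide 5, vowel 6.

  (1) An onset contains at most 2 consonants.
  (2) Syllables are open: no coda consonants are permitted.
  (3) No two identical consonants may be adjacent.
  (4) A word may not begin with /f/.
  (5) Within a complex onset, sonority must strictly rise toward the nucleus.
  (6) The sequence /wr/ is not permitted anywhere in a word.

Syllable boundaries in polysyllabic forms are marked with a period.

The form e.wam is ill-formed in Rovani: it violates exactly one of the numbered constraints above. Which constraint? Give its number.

2

e.wam: syllable 2 coda /m/ has 1 consonant (> 0).
This is a violation of constraint 2: "Syllables are open: no coda consonants are permitted."
The remaining constraints (1, 3, 4, 5, 6) are satisfied.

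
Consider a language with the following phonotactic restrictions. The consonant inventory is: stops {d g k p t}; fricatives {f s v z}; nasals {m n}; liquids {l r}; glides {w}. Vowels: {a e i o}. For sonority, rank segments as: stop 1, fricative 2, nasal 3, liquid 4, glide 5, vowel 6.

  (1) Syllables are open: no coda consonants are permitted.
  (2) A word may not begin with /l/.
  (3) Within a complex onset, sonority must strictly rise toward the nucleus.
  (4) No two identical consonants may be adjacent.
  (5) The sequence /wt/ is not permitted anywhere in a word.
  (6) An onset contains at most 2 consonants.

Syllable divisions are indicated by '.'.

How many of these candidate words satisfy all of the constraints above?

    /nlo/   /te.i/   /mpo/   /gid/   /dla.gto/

2

/nlo/ — σ1 onset /nl/ (3→4 rises), coda /∅/ ok → permitted
/te.i/ — σ1 onset /t/, coda /∅/ ok; σ2 onset /∅/, coda /∅/ ok → permitted
/mpo/ — violates constraint 3: syllable 1 onset /mp/: /m/ (nasal, 3) → /p/ (stop, 1) does not rise → not permitted
/gid/ — violates constraint 1: syllable 1 coda /d/ has 1 consonant (> 0) → not permitted
/dla.gto/ — violates constraint 3: syllable 2 onset /gt/: /g/ (stop, 1) → /t/ (stop, 1) does not rise → not permitted
Permitted: /nlo/, /te.i/ → 2.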